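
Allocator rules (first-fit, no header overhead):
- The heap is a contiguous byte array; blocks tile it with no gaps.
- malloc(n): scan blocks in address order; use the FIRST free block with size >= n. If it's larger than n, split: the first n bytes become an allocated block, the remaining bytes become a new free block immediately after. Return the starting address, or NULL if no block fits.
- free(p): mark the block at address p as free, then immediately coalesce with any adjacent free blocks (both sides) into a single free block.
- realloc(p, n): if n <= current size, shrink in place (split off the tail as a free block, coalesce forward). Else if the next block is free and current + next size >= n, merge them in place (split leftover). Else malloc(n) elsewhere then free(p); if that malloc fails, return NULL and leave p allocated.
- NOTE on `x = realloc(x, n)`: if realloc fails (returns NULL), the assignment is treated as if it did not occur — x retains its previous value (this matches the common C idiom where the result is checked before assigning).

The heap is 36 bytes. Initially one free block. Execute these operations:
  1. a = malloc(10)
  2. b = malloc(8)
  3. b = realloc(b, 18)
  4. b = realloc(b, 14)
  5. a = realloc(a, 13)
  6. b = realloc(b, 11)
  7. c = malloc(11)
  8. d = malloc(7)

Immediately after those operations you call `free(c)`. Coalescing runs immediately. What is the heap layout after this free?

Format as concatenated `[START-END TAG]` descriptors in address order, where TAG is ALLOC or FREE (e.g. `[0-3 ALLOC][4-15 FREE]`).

Answer: [0-9 ALLOC][10-20 ALLOC][21-35 FREE]

Derivation:
Op 1: a = malloc(10) -> a = 0; heap: [0-9 ALLOC][10-35 FREE]
Op 2: b = malloc(8) -> b = 10; heap: [0-9 ALLOC][10-17 ALLOC][18-35 FREE]
Op 3: b = realloc(b, 18) -> b = 10; heap: [0-9 ALLOC][10-27 ALLOC][28-35 FREE]
Op 4: b = realloc(b, 14) -> b = 10; heap: [0-9 ALLOC][10-23 ALLOC][24-35 FREE]
Op 5: a = realloc(a, 13) -> NULL (a unchanged); heap: [0-9 ALLOC][10-23 ALLOC][24-35 FREE]
Op 6: b = realloc(b, 11) -> b = 10; heap: [0-9 ALLOC][10-20 ALLOC][21-35 FREE]
Op 7: c = malloc(11) -> c = 21; heap: [0-9 ALLOC][10-20 ALLOC][21-31 ALLOC][32-35 FREE]
Op 8: d = malloc(7) -> d = NULL; heap: [0-9 ALLOC][10-20 ALLOC][21-31 ALLOC][32-35 FREE]
free(c): c = 21 -> block [21-31 ALLOC]; mark free, coalesce with adjacent free neighbors -> [0-9 ALLOC][10-20 ALLOC][21-35 FREE]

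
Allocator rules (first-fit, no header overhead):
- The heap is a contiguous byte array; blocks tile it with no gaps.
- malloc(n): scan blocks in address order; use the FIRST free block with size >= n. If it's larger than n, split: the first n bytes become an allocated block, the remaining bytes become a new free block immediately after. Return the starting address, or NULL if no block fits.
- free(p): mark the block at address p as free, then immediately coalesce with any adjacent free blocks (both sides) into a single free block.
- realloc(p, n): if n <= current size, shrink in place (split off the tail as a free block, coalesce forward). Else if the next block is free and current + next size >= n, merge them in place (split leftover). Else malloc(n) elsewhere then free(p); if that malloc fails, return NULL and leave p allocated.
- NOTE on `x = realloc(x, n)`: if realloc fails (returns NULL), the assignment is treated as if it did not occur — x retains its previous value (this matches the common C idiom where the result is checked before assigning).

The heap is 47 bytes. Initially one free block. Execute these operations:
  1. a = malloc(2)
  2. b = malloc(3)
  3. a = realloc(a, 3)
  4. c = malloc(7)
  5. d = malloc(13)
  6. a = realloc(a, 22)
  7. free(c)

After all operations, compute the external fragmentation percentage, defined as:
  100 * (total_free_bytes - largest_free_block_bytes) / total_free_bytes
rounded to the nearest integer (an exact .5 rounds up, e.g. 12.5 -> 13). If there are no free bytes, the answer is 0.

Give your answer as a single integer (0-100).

Answer: 32

Derivation:
Op 1: a = malloc(2) -> a = 0; heap: [0-1 ALLOC][2-46 FREE]
Op 2: b = malloc(3) -> b = 2; heap: [0-1 ALLOC][2-4 ALLOC][5-46 FREE]
Op 3: a = realloc(a, 3) -> a = 5; heap: [0-1 FREE][2-4 ALLOC][5-7 ALLOC][8-46 FREE]
Op 4: c = malloc(7) -> c = 8; heap: [0-1 FREE][2-4 ALLOC][5-7 ALLOC][8-14 ALLOC][15-46 FREE]
Op 5: d = malloc(13) -> d = 15; heap: [0-1 FREE][2-4 ALLOC][5-7 ALLOC][8-14 ALLOC][15-27 ALLOC][28-46 FREE]
Op 6: a = realloc(a, 22) -> NULL (a unchanged); heap: [0-1 FREE][2-4 ALLOC][5-7 ALLOC][8-14 ALLOC][15-27 ALLOC][28-46 FREE]
Op 7: free(c) -> (freed c); heap: [0-1 FREE][2-4 ALLOC][5-7 ALLOC][8-14 FREE][15-27 ALLOC][28-46 FREE]
Free blocks: [2 7 19] total_free=28 largest=19 -> 100*(28-19)/28 = 900/28 ≈ 32.143 -> rounds to 32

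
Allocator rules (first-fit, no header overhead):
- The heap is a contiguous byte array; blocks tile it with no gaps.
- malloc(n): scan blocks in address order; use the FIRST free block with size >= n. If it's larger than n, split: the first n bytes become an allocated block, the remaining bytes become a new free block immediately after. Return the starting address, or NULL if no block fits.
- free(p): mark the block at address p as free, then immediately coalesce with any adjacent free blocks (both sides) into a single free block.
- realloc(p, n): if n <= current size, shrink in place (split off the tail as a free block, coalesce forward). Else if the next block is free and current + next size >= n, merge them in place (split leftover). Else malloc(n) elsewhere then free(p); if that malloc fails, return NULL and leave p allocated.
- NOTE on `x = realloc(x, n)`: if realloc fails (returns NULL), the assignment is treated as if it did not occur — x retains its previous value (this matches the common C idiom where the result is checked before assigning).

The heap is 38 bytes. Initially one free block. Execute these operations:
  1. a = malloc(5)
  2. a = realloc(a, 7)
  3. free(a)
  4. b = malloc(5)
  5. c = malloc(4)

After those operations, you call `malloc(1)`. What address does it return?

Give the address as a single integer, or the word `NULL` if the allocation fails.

Answer: 9

Derivation:
Op 1: a = malloc(5) -> a = 0; heap: [0-4 ALLOC][5-37 FREE]
Op 2: a = realloc(a, 7) -> a = 0; heap: [0-6 ALLOC][7-37 FREE]
Op 3: free(a) -> (freed a); heap: [0-37 FREE]
Op 4: b = malloc(5) -> b = 0; heap: [0-4 ALLOC][5-37 FREE]
Op 5: c = malloc(4) -> c = 5; heap: [0-4 ALLOC][5-8 ALLOC][9-37 FREE]
malloc(1): first-fit scan over [0-4 ALLOC][5-8 ALLOC][9-37 FREE] -> 9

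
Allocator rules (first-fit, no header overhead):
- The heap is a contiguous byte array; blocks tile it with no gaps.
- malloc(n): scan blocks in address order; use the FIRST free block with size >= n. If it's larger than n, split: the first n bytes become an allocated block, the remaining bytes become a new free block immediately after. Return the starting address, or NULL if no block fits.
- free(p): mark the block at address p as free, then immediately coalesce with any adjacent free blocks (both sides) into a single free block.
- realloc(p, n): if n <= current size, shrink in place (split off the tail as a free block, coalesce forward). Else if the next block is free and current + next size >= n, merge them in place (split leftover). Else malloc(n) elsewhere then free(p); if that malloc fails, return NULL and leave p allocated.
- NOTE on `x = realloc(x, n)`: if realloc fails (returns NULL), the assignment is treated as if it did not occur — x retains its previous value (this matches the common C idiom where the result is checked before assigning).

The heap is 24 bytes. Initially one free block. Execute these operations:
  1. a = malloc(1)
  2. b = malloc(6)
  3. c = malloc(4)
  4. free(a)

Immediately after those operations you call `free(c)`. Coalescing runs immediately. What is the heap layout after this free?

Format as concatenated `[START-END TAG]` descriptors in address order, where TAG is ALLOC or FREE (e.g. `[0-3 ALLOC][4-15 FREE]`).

Op 1: a = malloc(1) -> a = 0; heap: [0-0 ALLOC][1-23 FREE]
Op 2: b = malloc(6) -> b = 1; heap: [0-0 ALLOC][1-6 ALLOC][7-23 FREE]
Op 3: c = malloc(4) -> c = 7; heap: [0-0 ALLOC][1-6 ALLOC][7-10 ALLOC][11-23 FREE]
Op 4: free(a) -> (freed a); heap: [0-0 FREE][1-6 ALLOC][7-10 ALLOC][11-23 FREE]
free(c): c = 7 -> block [7-10 ALLOC]; mark free, coalesce with adjacent free neighbors -> [0-0 FREE][1-6 ALLOC][7-23 FREE]

Answer: [0-0 FREE][1-6 ALLOC][7-23 FREE]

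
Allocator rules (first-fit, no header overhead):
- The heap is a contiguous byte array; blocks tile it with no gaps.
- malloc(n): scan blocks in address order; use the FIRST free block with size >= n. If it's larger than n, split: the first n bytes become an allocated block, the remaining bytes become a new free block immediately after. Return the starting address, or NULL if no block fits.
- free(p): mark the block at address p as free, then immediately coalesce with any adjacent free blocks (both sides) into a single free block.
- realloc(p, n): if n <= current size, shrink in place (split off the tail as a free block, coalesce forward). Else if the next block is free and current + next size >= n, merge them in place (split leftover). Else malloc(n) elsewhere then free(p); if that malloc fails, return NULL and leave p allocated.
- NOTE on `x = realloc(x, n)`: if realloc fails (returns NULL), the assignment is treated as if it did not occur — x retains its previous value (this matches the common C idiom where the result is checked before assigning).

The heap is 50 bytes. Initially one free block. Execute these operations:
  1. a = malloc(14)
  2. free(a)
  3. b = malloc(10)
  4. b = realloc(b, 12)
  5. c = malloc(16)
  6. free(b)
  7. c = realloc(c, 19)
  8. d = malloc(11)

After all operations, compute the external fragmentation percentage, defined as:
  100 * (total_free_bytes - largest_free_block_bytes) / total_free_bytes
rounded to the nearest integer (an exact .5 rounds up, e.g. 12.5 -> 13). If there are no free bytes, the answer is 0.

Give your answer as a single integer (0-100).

Op 1: a = malloc(14) -> a = 0; heap: [0-13 ALLOC][14-49 FREE]
Op 2: free(a) -> (freed a); heap: [0-49 FREE]
Op 3: b = malloc(10) -> b = 0; heap: [0-9 ALLOC][10-49 FREE]
Op 4: b = realloc(b, 12) -> b = 0; heap: [0-11 ALLOC][12-49 FREE]
Op 5: c = malloc(16) -> c = 12; heap: [0-11 ALLOC][12-27 ALLOC][28-49 FREE]
Op 6: free(b) -> (freed b); heap: [0-11 FREE][12-27 ALLOC][28-49 FREE]
Op 7: c = realloc(c, 19) -> c = 12; heap: [0-11 FREE][12-30 ALLOC][31-49 FREE]
Op 8: d = malloc(11) -> d = 0; heap: [0-10 ALLOC][11-11 FREE][12-30 ALLOC][31-49 FREE]
Free blocks: [1 19] total_free=20 largest=19 -> 100*(20-19)/20 = 100/20 = 5

Answer: 5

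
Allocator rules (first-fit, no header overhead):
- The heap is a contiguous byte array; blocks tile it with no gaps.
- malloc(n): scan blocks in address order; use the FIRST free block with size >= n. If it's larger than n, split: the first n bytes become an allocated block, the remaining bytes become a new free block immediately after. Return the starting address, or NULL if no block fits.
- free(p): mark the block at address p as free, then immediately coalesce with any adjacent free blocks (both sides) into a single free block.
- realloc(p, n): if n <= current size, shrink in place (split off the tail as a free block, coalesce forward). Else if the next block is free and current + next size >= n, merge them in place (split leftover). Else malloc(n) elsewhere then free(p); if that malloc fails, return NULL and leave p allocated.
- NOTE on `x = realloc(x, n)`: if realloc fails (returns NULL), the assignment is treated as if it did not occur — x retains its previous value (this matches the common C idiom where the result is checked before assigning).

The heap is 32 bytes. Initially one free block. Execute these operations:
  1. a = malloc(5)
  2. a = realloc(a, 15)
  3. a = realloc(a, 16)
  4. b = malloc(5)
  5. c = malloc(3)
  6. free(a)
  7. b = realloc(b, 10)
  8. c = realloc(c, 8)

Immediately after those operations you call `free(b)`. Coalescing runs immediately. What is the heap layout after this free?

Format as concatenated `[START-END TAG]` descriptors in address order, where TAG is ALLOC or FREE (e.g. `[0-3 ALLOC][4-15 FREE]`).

Answer: [0-20 FREE][21-28 ALLOC][29-31 FREE]

Derivation:
Op 1: a = malloc(5) -> a = 0; heap: [0-4 ALLOC][5-31 FREE]
Op 2: a = realloc(a, 15) -> a = 0; heap: [0-14 ALLOC][15-31 FREE]
Op 3: a = realloc(a, 16) -> a = 0; heap: [0-15 ALLOC][16-31 FREE]
Op 4: b = malloc(5) -> b = 16; heap: [0-15 ALLOC][16-20 ALLOC][21-31 FREE]
Op 5: c = malloc(3) -> c = 21; heap: [0-15 ALLOC][16-20 ALLOC][21-23 ALLOC][24-31 FREE]
Op 6: free(a) -> (freed a); heap: [0-15 FREE][16-20 ALLOC][21-23 ALLOC][24-31 FREE]
Op 7: b = realloc(b, 10) -> b = 0; heap: [0-9 ALLOC][10-20 FREE][21-23 ALLOC][24-31 FREE]
Op 8: c = realloc(c, 8) -> c = 21; heap: [0-9 ALLOC][10-20 FREE][21-28 ALLOC][29-31 FREE]
free(b): b = 0 -> block [0-9 ALLOC]; mark free, coalesce with adjacent free neighbors -> [0-20 FREE][21-28 ALLOC][29-31 FREE]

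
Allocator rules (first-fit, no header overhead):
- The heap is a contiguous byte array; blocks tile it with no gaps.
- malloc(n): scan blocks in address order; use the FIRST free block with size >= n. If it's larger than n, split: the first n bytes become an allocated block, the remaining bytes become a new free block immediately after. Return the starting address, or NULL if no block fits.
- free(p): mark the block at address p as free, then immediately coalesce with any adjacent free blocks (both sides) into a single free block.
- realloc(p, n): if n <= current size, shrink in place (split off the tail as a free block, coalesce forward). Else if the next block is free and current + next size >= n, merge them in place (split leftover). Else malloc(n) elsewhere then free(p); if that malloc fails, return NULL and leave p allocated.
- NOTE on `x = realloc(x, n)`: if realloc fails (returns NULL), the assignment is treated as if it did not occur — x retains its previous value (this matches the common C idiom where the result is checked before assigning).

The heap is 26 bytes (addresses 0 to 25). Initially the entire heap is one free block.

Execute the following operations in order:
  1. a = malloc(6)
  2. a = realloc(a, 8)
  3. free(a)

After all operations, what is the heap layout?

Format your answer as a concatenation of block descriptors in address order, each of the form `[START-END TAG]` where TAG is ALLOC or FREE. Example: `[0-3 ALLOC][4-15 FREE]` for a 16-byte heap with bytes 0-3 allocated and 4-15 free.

Answer: [0-25 FREE]

Derivation:
Op 1: a = malloc(6) -> a = 0; heap: [0-5 ALLOC][6-25 FREE]
Op 2: a = realloc(a, 8) -> a = 0; heap: [0-7 ALLOC][8-25 FREE]
Op 3: free(a) -> (freed a); heap: [0-25 FREE]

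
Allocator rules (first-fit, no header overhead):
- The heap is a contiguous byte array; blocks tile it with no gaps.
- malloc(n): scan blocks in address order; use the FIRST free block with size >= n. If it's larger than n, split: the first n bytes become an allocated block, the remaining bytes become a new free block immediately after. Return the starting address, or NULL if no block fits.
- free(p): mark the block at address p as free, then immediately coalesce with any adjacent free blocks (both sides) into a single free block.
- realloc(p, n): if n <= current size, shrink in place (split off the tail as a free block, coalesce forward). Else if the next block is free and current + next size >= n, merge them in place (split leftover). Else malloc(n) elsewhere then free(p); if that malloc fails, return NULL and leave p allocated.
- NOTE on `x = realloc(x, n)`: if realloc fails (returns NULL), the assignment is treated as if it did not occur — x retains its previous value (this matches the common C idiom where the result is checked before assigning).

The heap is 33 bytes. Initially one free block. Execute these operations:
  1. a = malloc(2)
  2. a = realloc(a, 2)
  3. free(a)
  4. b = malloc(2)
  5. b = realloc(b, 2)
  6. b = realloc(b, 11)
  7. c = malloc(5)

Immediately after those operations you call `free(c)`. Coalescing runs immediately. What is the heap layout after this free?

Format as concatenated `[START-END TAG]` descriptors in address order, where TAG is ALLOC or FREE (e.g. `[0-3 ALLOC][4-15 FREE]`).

Op 1: a = malloc(2) -> a = 0; heap: [0-1 ALLOC][2-32 FREE]
Op 2: a = realloc(a, 2) -> a = 0; heap: [0-1 ALLOC][2-32 FREE]
Op 3: free(a) -> (freed a); heap: [0-32 FREE]
Op 4: b = malloc(2) -> b = 0; heap: [0-1 ALLOC][2-32 FREE]
Op 5: b = realloc(b, 2) -> b = 0; heap: [0-1 ALLOC][2-32 FREE]
Op 6: b = realloc(b, 11) -> b = 0; heap: [0-10 ALLOC][11-32 FREE]
Op 7: c = malloc(5) -> c = 11; heap: [0-10 ALLOC][11-15 ALLOC][16-32 FREE]
free(c): c = 11 -> block [11-15 ALLOC]; mark free, coalesce with adjacent free neighbors -> [0-10 ALLOC][11-32 FREE]

Answer: [0-10 ALLOC][11-32 FREE]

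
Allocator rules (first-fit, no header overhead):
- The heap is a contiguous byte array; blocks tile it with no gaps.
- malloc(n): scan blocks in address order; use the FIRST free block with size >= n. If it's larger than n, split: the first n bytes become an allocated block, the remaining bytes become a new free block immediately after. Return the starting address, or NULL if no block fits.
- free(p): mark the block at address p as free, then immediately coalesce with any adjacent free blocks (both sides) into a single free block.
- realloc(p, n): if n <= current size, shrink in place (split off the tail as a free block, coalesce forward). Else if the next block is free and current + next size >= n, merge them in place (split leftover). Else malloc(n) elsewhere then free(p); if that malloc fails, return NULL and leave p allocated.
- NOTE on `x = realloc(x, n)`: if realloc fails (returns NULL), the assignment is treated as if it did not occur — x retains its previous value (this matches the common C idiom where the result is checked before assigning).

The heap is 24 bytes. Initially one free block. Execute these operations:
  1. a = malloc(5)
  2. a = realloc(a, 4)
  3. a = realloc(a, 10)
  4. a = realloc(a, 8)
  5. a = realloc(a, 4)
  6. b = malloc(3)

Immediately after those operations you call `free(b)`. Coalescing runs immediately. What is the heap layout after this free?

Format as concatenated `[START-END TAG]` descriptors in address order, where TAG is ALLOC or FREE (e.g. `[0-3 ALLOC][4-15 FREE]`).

Answer: [0-3 ALLOC][4-23 FREE]

Derivation:
Op 1: a = malloc(5) -> a = 0; heap: [0-4 ALLOC][5-23 FREE]
Op 2: a = realloc(a, 4) -> a = 0; heap: [0-3 ALLOC][4-23 FREE]
Op 3: a = realloc(a, 10) -> a = 0; heap: [0-9 ALLOC][10-23 FREE]
Op 4: a = realloc(a, 8) -> a = 0; heap: [0-7 ALLOC][8-23 FREE]
Op 5: a = realloc(a, 4) -> a = 0; heap: [0-3 ALLOC][4-23 FREE]
Op 6: b = malloc(3) -> b = 4; heap: [0-3 ALLOC][4-6 ALLOC][7-23 FREE]
free(b): b = 4 -> block [4-6 ALLOC]; mark free, coalesce with adjacent free neighbors -> [0-3 ALLOC][4-23 FREE]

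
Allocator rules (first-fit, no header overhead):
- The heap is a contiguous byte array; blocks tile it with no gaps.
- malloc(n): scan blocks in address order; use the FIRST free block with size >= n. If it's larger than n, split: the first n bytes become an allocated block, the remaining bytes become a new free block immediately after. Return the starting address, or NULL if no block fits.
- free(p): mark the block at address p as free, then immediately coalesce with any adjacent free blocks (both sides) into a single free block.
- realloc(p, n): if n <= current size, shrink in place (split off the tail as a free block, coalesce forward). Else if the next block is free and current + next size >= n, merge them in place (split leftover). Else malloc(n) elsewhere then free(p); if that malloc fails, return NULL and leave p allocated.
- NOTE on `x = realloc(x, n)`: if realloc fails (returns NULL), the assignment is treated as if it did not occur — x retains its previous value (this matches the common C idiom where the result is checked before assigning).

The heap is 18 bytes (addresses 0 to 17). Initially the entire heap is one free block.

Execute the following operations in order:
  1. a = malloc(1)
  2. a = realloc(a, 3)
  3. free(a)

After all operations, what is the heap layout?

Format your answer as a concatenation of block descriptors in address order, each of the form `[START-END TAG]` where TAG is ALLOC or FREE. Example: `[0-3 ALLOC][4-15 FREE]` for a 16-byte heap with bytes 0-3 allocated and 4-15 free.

Op 1: a = malloc(1) -> a = 0; heap: [0-0 ALLOC][1-17 FREE]
Op 2: a = realloc(a, 3) -> a = 0; heap: [0-2 ALLOC][3-17 FREE]
Op 3: free(a) -> (freed a); heap: [0-17 FREE]

Answer: [0-17 FREE]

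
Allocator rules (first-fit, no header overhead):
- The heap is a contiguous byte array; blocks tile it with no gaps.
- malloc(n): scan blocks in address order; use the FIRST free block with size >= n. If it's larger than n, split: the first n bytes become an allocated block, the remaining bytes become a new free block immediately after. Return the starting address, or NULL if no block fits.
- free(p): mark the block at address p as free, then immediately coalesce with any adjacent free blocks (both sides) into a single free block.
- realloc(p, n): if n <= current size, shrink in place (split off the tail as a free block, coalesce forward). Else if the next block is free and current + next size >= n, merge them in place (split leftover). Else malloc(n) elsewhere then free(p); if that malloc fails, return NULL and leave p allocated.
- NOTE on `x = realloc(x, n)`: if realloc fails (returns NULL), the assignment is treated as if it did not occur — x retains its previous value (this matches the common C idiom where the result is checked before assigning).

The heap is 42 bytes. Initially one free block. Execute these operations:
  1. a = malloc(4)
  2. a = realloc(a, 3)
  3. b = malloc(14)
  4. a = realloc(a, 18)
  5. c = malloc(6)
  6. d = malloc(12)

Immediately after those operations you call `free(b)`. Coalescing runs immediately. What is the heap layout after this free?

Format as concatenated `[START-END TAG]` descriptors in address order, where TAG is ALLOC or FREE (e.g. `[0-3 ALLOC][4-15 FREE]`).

Op 1: a = malloc(4) -> a = 0; heap: [0-3 ALLOC][4-41 FREE]
Op 2: a = realloc(a, 3) -> a = 0; heap: [0-2 ALLOC][3-41 FREE]
Op 3: b = malloc(14) -> b = 3; heap: [0-2 ALLOC][3-16 ALLOC][17-41 FREE]
Op 4: a = realloc(a, 18) -> a = 17; heap: [0-2 FREE][3-16 ALLOC][17-34 ALLOC][35-41 FREE]
Op 5: c = malloc(6) -> c = 35; heap: [0-2 FREE][3-16 ALLOC][17-34 ALLOC][35-40 ALLOC][41-41 FREE]
Op 6: d = malloc(12) -> d = NULL; heap: [0-2 FREE][3-16 ALLOC][17-34 ALLOC][35-40 ALLOC][41-41 FREE]
free(b): b = 3 -> block [3-16 ALLOC]; mark free, coalesce with adjacent free neighbors -> [0-16 FREE][17-34 ALLOC][35-40 ALLOC][41-41 FREE]

Answer: [0-16 FREE][17-34 ALLOC][35-40 ALLOC][41-41 FREE]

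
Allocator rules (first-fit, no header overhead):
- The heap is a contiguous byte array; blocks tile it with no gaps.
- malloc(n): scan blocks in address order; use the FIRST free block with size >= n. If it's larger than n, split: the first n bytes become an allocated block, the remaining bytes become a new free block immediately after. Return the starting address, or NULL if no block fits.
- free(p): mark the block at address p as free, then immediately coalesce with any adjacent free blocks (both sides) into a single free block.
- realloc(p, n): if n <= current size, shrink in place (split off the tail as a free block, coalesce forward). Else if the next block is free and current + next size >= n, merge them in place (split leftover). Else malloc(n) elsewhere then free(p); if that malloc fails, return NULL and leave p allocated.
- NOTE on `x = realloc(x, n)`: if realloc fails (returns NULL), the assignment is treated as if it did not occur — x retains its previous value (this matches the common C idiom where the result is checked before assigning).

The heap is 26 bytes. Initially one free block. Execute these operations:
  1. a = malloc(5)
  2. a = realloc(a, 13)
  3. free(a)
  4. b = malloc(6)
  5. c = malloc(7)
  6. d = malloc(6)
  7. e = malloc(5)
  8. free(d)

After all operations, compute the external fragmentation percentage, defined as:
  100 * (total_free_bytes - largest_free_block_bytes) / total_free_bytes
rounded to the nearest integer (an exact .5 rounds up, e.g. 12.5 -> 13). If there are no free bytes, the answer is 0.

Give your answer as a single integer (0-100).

Op 1: a = malloc(5) -> a = 0; heap: [0-4 ALLOC][5-25 FREE]
Op 2: a = realloc(a, 13) -> a = 0; heap: [0-12 ALLOC][13-25 FREE]
Op 3: free(a) -> (freed a); heap: [0-25 FREE]
Op 4: b = malloc(6) -> b = 0; heap: [0-5 ALLOC][6-25 FREE]
Op 5: c = malloc(7) -> c = 6; heap: [0-5 ALLOC][6-12 ALLOC][13-25 FREE]
Op 6: d = malloc(6) -> d = 13; heap: [0-5 ALLOC][6-12 ALLOC][13-18 ALLOC][19-25 FREE]
Op 7: e = malloc(5) -> e = 19; heap: [0-5 ALLOC][6-12 ALLOC][13-18 ALLOC][19-23 ALLOC][24-25 FREE]
Op 8: free(d) -> (freed d); heap: [0-5 ALLOC][6-12 ALLOC][13-18 FREE][19-23 ALLOC][24-25 FREE]
Free blocks: [6 2] total_free=8 largest=6 -> 100*(8-6)/8 = 200/8 = 25

Answer: 25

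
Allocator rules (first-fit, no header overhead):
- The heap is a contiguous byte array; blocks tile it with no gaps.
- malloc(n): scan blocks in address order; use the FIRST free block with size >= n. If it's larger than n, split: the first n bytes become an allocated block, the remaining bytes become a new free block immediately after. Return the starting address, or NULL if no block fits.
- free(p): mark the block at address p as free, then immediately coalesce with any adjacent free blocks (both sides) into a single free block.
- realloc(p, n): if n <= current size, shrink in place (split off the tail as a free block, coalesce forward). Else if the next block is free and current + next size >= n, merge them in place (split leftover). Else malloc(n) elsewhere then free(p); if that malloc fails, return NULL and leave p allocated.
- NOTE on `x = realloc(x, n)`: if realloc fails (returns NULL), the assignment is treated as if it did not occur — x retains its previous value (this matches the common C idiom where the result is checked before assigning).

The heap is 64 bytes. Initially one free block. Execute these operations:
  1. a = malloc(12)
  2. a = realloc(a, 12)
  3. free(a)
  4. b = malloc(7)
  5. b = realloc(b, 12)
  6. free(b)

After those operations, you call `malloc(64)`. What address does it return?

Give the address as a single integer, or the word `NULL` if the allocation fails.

Answer: 0

Derivation:
Op 1: a = malloc(12) -> a = 0; heap: [0-11 ALLOC][12-63 FREE]
Op 2: a = realloc(a, 12) -> a = 0; heap: [0-11 ALLOC][12-63 FREE]
Op 3: free(a) -> (freed a); heap: [0-63 FREE]
Op 4: b = malloc(7) -> b = 0; heap: [0-6 ALLOC][7-63 FREE]
Op 5: b = realloc(b, 12) -> b = 0; heap: [0-11 ALLOC][12-63 FREE]
Op 6: free(b) -> (freed b); heap: [0-63 FREE]
malloc(64): first-fit scan over [0-63 FREE] -> 0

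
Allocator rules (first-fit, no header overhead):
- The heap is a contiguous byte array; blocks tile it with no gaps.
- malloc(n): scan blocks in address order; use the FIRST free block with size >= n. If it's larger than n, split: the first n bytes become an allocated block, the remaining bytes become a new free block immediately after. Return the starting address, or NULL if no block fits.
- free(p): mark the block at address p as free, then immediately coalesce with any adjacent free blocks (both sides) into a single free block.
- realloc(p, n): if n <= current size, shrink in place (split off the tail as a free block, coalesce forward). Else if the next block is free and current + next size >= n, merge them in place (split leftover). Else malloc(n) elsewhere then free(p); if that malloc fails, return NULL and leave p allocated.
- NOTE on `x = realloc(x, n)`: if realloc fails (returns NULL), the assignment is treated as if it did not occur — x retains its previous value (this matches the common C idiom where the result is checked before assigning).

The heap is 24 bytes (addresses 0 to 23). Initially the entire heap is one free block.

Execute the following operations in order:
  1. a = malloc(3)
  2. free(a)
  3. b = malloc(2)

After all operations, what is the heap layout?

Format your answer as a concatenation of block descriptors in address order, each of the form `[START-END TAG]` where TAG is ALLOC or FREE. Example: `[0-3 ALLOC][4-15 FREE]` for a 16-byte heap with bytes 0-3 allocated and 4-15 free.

Op 1: a = malloc(3) -> a = 0; heap: [0-2 ALLOC][3-23 FREE]
Op 2: free(a) -> (freed a); heap: [0-23 FREE]
Op 3: b = malloc(2) -> b = 0; heap: [0-1 ALLOC][2-23 FREE]

Answer: [0-1 ALLOC][2-23 FREE]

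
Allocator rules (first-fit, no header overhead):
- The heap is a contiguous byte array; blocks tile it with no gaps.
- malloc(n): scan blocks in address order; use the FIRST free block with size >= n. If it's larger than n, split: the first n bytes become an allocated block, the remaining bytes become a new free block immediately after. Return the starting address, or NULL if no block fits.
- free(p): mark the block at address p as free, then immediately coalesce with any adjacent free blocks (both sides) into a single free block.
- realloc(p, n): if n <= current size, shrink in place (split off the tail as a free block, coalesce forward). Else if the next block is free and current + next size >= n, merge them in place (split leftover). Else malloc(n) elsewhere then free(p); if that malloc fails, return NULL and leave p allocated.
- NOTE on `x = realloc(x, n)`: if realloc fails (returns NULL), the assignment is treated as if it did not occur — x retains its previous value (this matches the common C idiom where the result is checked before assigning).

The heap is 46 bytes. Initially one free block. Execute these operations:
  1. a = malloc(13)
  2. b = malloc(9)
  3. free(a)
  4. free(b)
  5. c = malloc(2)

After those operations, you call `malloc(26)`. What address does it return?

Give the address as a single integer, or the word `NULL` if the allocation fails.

Op 1: a = malloc(13) -> a = 0; heap: [0-12 ALLOC][13-45 FREE]
Op 2: b = malloc(9) -> b = 13; heap: [0-12 ALLOC][13-21 ALLOC][22-45 FREE]
Op 3: free(a) -> (freed a); heap: [0-12 FREE][13-21 ALLOC][22-45 FREE]
Op 4: free(b) -> (freed b); heap: [0-45 FREE]
Op 5: c = malloc(2) -> c = 0; heap: [0-1 ALLOC][2-45 FREE]
malloc(26): first-fit scan over [0-1 ALLOC][2-45 FREE] -> 2

Answer: 2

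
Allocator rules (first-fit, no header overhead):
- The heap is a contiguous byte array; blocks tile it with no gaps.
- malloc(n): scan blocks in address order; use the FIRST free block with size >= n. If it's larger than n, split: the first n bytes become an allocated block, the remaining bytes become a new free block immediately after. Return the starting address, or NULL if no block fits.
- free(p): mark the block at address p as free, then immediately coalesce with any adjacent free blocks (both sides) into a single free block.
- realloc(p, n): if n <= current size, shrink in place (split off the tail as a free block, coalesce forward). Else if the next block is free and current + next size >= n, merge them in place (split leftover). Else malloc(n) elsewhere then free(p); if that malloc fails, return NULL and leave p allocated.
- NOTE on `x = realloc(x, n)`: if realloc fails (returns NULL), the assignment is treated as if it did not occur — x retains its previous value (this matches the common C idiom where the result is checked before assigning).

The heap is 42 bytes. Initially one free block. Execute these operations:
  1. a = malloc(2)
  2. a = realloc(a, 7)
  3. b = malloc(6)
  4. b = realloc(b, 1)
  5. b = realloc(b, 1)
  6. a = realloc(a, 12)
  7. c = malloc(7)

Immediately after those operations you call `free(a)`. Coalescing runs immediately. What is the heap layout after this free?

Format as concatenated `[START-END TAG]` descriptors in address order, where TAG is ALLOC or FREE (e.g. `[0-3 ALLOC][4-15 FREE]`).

Answer: [0-6 ALLOC][7-7 ALLOC][8-41 FREE]

Derivation:
Op 1: a = malloc(2) -> a = 0; heap: [0-1 ALLOC][2-41 FREE]
Op 2: a = realloc(a, 7) -> a = 0; heap: [0-6 ALLOC][7-41 FREE]
Op 3: b = malloc(6) -> b = 7; heap: [0-6 ALLOC][7-12 ALLOC][13-41 FREE]
Op 4: b = realloc(b, 1) -> b = 7; heap: [0-6 ALLOC][7-7 ALLOC][8-41 FREE]
Op 5: b = realloc(b, 1) -> b = 7; heap: [0-6 ALLOC][7-7 ALLOC][8-41 FREE]
Op 6: a = realloc(a, 12) -> a = 8; heap: [0-6 FREE][7-7 ALLOC][8-19 ALLOC][20-41 FREE]
Op 7: c = malloc(7) -> c = 0; heap: [0-6 ALLOC][7-7 ALLOC][8-19 ALLOC][20-41 FREE]
free(a): a = 8 -> block [8-19 ALLOC]; mark free, coalesce with adjacent free neighbors -> [0-6 ALLOC][7-7 ALLOC][8-41 FREE]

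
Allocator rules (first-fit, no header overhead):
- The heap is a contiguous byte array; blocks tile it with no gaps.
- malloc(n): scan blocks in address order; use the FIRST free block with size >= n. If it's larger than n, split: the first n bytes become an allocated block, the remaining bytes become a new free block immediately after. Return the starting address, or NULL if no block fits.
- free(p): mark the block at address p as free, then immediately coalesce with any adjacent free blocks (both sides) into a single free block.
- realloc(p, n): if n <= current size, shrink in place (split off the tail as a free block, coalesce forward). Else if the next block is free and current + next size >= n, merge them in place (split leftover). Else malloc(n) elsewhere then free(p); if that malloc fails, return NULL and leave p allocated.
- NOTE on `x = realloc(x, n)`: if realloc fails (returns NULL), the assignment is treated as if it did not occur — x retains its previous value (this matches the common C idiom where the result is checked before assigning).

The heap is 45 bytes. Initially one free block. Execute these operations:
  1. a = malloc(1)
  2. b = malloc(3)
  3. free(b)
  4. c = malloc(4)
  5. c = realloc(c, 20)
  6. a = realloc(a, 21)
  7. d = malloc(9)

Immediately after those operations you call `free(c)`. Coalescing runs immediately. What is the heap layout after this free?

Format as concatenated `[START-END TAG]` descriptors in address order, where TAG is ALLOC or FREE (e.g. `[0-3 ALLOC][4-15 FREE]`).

Op 1: a = malloc(1) -> a = 0; heap: [0-0 ALLOC][1-44 FREE]
Op 2: b = malloc(3) -> b = 1; heap: [0-0 ALLOC][1-3 ALLOC][4-44 FREE]
Op 3: free(b) -> (freed b); heap: [0-0 ALLOC][1-44 FREE]
Op 4: c = malloc(4) -> c = 1; heap: [0-0 ALLOC][1-4 ALLOC][5-44 FREE]
Op 5: c = realloc(c, 20) -> c = 1; heap: [0-0 ALLOC][1-20 ALLOC][21-44 FREE]
Op 6: a = realloc(a, 21) -> a = 21; heap: [0-0 FREE][1-20 ALLOC][21-41 ALLOC][42-44 FREE]
Op 7: d = malloc(9) -> d = NULL; heap: [0-0 FREE][1-20 ALLOC][21-41 ALLOC][42-44 FREE]
free(c): c = 1 -> block [1-20 ALLOC]; mark free, coalesce with adjacent free neighbors -> [0-20 FREE][21-41 ALLOC][42-44 FREE]

Answer: [0-20 FREE][21-41 ALLOC][42-44 FREE]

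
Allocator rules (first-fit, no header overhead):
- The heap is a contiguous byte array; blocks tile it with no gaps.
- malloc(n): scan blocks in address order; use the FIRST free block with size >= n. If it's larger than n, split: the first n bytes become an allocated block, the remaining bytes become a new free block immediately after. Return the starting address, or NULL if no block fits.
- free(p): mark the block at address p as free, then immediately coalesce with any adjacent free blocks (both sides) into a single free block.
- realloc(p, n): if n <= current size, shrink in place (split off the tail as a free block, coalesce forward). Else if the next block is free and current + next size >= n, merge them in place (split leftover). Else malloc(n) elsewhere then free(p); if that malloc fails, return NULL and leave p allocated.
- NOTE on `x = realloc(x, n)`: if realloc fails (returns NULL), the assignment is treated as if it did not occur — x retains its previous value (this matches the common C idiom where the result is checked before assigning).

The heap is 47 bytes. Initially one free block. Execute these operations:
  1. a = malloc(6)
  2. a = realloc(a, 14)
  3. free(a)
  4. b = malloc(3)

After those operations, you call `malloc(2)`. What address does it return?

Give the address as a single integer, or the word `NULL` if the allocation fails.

Answer: 3

Derivation:
Op 1: a = malloc(6) -> a = 0; heap: [0-5 ALLOC][6-46 FREE]
Op 2: a = realloc(a, 14) -> a = 0; heap: [0-13 ALLOC][14-46 FREE]
Op 3: free(a) -> (freed a); heap: [0-46 FREE]
Op 4: b = malloc(3) -> b = 0; heap: [0-2 ALLOC][3-46 FREE]
malloc(2): first-fit scan over [0-2 ALLOC][3-46 FREE] -> 3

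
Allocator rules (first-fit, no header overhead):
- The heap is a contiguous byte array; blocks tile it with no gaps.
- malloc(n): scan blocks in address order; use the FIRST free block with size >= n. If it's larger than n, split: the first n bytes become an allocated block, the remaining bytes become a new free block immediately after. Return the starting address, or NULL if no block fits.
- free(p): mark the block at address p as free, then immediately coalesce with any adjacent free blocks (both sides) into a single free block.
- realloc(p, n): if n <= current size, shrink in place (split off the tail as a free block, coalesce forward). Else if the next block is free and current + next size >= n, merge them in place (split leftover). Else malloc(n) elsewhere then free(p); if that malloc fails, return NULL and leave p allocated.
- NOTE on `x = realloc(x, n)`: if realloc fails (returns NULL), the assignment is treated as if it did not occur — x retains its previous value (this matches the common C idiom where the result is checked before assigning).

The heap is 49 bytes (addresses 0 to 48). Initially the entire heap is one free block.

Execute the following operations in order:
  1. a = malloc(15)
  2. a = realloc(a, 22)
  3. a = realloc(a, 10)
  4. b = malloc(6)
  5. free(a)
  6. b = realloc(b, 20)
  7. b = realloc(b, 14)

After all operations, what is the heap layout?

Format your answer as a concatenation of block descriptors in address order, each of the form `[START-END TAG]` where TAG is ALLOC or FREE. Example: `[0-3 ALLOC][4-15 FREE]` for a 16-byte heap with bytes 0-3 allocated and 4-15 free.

Op 1: a = malloc(15) -> a = 0; heap: [0-14 ALLOC][15-48 FREE]
Op 2: a = realloc(a, 22) -> a = 0; heap: [0-21 ALLOC][22-48 FREE]
Op 3: a = realloc(a, 10) -> a = 0; heap: [0-9 ALLOC][10-48 FREE]
Op 4: b = malloc(6) -> b = 10; heap: [0-9 ALLOC][10-15 ALLOC][16-48 FREE]
Op 5: free(a) -> (freed a); heap: [0-9 FREE][10-15 ALLOC][16-48 FREE]
Op 6: b = realloc(b, 20) -> b = 10; heap: [0-9 FREE][10-29 ALLOC][30-48 FREE]
Op 7: b = realloc(b, 14) -> b = 10; heap: [0-9 FREE][10-23 ALLOC][24-48 FREE]

Answer: [0-9 FREE][10-23 ALLOC][24-48 FREE]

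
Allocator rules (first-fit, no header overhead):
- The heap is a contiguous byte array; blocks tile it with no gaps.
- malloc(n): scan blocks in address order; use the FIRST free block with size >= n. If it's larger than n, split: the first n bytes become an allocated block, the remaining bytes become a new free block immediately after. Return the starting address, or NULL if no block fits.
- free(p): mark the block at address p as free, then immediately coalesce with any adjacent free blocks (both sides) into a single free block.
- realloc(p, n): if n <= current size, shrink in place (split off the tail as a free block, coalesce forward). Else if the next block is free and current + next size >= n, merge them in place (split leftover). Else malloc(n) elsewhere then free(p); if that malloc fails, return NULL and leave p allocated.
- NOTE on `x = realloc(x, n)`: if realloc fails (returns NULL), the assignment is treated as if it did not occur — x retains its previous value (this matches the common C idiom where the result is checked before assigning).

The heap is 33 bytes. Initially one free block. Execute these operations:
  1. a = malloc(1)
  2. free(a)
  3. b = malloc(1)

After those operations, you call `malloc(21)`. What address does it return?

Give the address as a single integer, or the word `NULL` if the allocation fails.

Op 1: a = malloc(1) -> a = 0; heap: [0-0 ALLOC][1-32 FREE]
Op 2: free(a) -> (freed a); heap: [0-32 FREE]
Op 3: b = malloc(1) -> b = 0; heap: [0-0 ALLOC][1-32 FREE]
malloc(21): first-fit scan over [0-0 ALLOC][1-32 FREE] -> 1

Answer: 1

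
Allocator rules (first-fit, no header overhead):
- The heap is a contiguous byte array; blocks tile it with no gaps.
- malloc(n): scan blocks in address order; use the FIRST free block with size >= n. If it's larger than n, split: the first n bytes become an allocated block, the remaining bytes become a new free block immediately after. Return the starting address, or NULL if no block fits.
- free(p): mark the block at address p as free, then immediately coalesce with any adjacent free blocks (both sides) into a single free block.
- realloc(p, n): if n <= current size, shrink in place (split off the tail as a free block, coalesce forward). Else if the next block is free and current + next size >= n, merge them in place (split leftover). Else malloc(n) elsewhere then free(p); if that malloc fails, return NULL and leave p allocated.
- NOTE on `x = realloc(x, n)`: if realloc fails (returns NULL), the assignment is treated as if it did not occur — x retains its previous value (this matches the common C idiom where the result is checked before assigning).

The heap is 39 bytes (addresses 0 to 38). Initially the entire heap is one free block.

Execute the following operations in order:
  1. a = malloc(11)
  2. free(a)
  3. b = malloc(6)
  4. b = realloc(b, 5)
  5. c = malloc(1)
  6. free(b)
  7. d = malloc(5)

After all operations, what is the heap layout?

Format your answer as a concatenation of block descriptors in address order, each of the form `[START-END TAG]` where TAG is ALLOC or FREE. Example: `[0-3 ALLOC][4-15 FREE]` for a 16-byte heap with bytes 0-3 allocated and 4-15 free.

Op 1: a = malloc(11) -> a = 0; heap: [0-10 ALLOC][11-38 FREE]
Op 2: free(a) -> (freed a); heap: [0-38 FREE]
Op 3: b = malloc(6) -> b = 0; heap: [0-5 ALLOC][6-38 FREE]
Op 4: b = realloc(b, 5) -> b = 0; heap: [0-4 ALLOC][5-38 FREE]
Op 5: c = malloc(1) -> c = 5; heap: [0-4 ALLOC][5-5 ALLOC][6-38 FREE]
Op 6: free(b) -> (freed b); heap: [0-4 FREE][5-5 ALLOC][6-38 FREE]
Op 7: d = malloc(5) -> d = 0; heap: [0-4 ALLOC][5-5 ALLOC][6-38 FREE]

Answer: [0-4 ALLOC][5-5 ALLOC][6-38 FREE]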